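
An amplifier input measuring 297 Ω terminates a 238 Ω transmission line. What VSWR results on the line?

For a purely resistive load, VSWR = R_L/Z_0 or Z_0/R_L (whichever > 1) = 297/238

VSWR ≈ 1.25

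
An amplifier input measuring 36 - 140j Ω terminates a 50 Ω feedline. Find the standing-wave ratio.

VSWR ≈ 12.9

Γ = (Z_L − Z_0)/(Z_L + Z_0) = (-14 − j140)/(86 − j140)
|Γ| = 141/164 = 0.856
VSWR = (1 + |Γ|)/(1 − |Γ|) = 1.86/0.144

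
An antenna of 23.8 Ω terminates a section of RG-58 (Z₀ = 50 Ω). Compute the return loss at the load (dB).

RL ≈ 9 dB

Γ = (23.8 − 50)/(23.8 + 50) = -0.355
RL = −20·log₁₀|Γ| = −20·log₁₀(0.355)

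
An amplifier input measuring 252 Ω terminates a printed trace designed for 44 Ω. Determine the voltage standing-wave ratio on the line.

Γ = (252 − 44)/(252 + 44) = 0.703
VSWR = (1 + 0.703)/(1 − 0.703)

VSWR ≈ 5.73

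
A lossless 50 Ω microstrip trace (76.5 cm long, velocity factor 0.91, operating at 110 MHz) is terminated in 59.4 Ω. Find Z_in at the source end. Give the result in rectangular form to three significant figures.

λ = v/f = 0.91·c / 110 MHz = 2.48 m
βl = 2π·l/λ = 2π × 0.308 = 111°
tan(βl) = tan(111°) = -2.61
Z_in = Z_0·(Z_L + jZ_0·tanβl)/(Z_0 + jZ_L·tanβl)
     = 50·(59.4 − j130)/(50 − j155)

Z_in ≈ 43.7 + j5.06 Ω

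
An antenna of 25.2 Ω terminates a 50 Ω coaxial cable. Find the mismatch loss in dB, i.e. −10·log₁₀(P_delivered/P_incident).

Γ = (25.2 − 50)/(25.2 + 50) = -0.33
|Γ|² = 0.109, so P_del/P_inc = 1 − |Γ|² = 0.891
ML = −10·log₁₀(1 − |Γ|²)

mismatch loss ≈ 0.5 dB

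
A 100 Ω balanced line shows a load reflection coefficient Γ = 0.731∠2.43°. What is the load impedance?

Z_L ≈ 632 + j84.1 Ω

Z_L = Z_0·(1 + Γ)/(1 − Γ) = 100·(1.73 + j0.031)/(0.27 − j0.031)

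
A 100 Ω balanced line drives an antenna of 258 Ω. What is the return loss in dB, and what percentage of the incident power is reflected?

RL ≈ 7.1 dB; 19.5% of incident power reflected

Γ = (258 − 100)/(258 + 100) = 0.441
RL = −20·log₁₀(0.441) = 7.1 dB
P_refl/P_inc = |Γ|² = 0.195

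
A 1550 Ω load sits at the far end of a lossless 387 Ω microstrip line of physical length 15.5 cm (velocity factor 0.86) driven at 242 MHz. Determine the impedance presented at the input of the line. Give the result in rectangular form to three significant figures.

Z_in ≈ 149 − j270 Ω

λ = v/f = 0.86·c / 242 MHz = 1.07 m
βl = 2π·l/λ = 2π × 0.145 = 52.3°
tan(βl) = tan(52.3°) = 1.3
Z_in = Z_0·(Z_L + jZ_0·tanβl)/(Z_0 + jZ_L·tanβl)
     = 387·(1550 + j501)/(387 + j2010)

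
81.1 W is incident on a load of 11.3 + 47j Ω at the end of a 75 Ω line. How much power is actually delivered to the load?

|Γ| = |(-63.7 + j47)/(86.3 + j47)| = 0.806
|Γ|² = 0.649
P_refl = |Γ|²·P_inc = 52.6 W, P_del = (1 − |Γ|²)·P_inc = 28.5 W

P_delivered ≈ 28.5 W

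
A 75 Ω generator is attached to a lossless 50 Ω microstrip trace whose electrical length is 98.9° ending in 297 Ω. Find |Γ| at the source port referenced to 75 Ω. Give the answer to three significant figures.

|Γ| ≈ 0.796

tan(βl) = -6.39
Z_in = Z_0·(Z_L + jZ_0·tanβl)/(Z_0 + jZ_L·tanβl) = 8.62 + j7.6 Ω
Γ_s = (Z_in − Z_s)/(Z_in + Z_s) = (-66.4 + j7.6)/(83.6 + j7.6), |Γ_s| = 0.796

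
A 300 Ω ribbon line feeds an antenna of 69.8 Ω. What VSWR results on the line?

For a purely resistive load, VSWR = R_L/Z_0 or Z_0/R_L (whichever > 1) = 300/69.8

VSWR ≈ 4.3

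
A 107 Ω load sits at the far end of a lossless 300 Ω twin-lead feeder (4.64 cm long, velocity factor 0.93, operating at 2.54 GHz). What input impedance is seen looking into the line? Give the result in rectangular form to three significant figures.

λ = v/f = 0.93·c / 2.54 GHz = 0.11 m
βl = 2π·l/λ = 2π × 0.422 = 152°
tan(βl) = tan(152°) = -0.53
Z_in = Z_0·(Z_L + jZ_0·tanβl)/(Z_0 + jZ_L·tanβl)
     = 300·(107 − j159)/(300 − j56.7)

Z_in ≈ 132 − j134 Ω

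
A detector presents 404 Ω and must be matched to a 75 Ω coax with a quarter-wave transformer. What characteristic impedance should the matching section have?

Z_qwt ≈ 174 Ω

Z_qwt = √(Z_0·R_L) = √(75 × 404) = √30300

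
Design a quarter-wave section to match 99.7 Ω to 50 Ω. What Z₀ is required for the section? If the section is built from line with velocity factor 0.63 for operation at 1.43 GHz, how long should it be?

Z_qwt ≈ 70.6 Ω; length ≈ 3.3 cm

Z_qwt = √(Z_0·R_L) = √(50 × 99.7) = √4985
λ = 0.63·c/f = 0.132 m, so l = λ/4 = 0.033 m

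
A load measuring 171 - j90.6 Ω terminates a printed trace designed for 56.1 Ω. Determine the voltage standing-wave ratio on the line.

Γ = (Z_L − Z_0)/(Z_L + Z_0) = (114.9 − j90.6)/(227.1 − j90.6)
|Γ| = 146/245 = 0.598
VSWR = (1 + |Γ|)/(1 − |Γ|) = 1.6/0.402

VSWR ≈ 3.98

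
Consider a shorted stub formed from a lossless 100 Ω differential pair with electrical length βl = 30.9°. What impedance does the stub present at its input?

Z_in ≈ +j59.8 Ω

tan(βl) = 0.598
For a shorted stub, Z_in = jZ_0·tan(βl)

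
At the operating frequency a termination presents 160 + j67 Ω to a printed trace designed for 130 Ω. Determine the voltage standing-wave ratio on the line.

VSWR ≈ 1.65

Γ = (Z_L − Z_0)/(Z_L + Z_0) = (30 + j67)/(290 + j67)
|Γ| = 73.4/298 = 0.247
VSWR = (1 + |Γ|)/(1 − |Γ|) = 1.25/0.753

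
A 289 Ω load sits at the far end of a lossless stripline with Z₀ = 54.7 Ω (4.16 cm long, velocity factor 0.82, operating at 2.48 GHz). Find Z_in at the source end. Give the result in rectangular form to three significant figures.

Z_in ≈ 39.4 + j85.1 Ω

λ = v/f = 0.82·c / 2.48 GHz = 0.0992 m
βl = 2π·l/λ = 2π × 0.419 = 151°
tan(βl) = tan(151°) = -0.555
Z_in = Z_0·(Z_L + jZ_0·tanβl)/(Z_0 + jZ_L·tanβl)
     = 54.7·(289 − j30.3)/(54.7 − j160)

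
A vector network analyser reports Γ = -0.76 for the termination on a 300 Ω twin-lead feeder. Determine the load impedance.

Z_L ≈ 40.9 Ω

Z_L = Z_0·(1 + Γ)/(1 − Γ) = 300·(0.24)/(1.76)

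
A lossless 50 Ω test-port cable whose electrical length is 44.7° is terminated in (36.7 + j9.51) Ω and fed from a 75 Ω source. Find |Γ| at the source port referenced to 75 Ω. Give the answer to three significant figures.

|Γ| ≈ 0.164

tan(βl) = 0.99
Z_in = Z_0·(Z_L + jZ_0·tanβl)/(Z_0 + jZ_L·tanβl) = 61.2 + j17.9 Ω
Γ_s = (Z_in − Z_s)/(Z_in + Z_s) = (-13.8 + j17.9)/(136 + j17.9), |Γ_s| = 0.164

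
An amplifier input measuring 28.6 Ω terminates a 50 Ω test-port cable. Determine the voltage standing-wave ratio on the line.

Γ = (28.6 − 50)/(28.6 + 50) = -0.272
VSWR = (1 + 0.272)/(1 − 0.272)

VSWR ≈ 1.75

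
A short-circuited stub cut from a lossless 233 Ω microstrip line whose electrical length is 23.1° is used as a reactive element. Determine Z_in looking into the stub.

tan(βl) = 0.427
For a short-circuited stub, Z_in = jZ_0·tan(βl)

Z_in ≈ +j99.4 Ω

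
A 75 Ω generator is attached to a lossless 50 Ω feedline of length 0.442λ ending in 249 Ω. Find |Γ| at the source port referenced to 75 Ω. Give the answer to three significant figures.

|Γ| ≈ 0.589

βl = 2π × 0.442 = 159°
tan(βl) = -0.381
Z_in = Z_0·(Z_L + jZ_0·tanβl)/(Z_0 + jZ_L·tanβl) = 61.9 + j98.5 Ω
Γ_s = (Z_in − Z_s)/(Z_in + Z_s) = (-13.1 + j98.5)/(137 + j98.5), |Γ_s| = 0.589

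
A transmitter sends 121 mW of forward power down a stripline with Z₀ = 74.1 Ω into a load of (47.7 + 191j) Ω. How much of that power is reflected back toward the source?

|Γ| = |(-26.4 + j191)/(121.8 + j191)| = 0.851
|Γ|² = 0.724
P_refl = |Γ|²·P_inc = 87.7 mW, P_del = (1 − |Γ|²)·P_inc = 33.3 mW

P_reflected ≈ 87.7 mW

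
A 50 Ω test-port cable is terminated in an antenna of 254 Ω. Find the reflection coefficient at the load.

Γ = 0.671

Γ = (Z_L − Z_0)/(Z_L + Z_0) = (254 − 50)/(254 + 50) = 204/304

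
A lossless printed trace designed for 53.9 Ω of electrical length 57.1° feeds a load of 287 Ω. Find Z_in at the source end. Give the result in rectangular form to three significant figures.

Z_in ≈ 14.2 − j33.2 Ω

tan(βl) = tan(57.1°) = 1.55
Z_in = Z_0·(Z_L + jZ_0·tanβl)/(Z_0 + jZ_L·tanβl)
     = 53.9·(287 + j83.3)/(53.9 + j444)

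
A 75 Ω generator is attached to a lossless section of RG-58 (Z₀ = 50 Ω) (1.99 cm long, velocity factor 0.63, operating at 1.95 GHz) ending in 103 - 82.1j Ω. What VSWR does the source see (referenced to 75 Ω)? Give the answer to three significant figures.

λ = v/f = 0.63·c / 1.95 GHz = 0.0969 m
βl = 2π·l/λ = 2π × 0.205 = 73.9°
tan(βl) = 3.47
Z_in = Z_0·(Z_L + jZ_0·tanβl)/(Z_0 + jZ_L·tanβl) = 14 − j1.3 Ω
Γ_s = (Z_in − Z_s)/(Z_in + Z_s) = (-61 − j1.3)/(89 − j1.3), |Γ_s| = 0.686
VSWR = (1 + |Γ_s|)/(1 − |Γ_s|)

VSWR ≈ 5.36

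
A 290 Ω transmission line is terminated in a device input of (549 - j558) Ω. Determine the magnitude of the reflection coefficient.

Γ = (Z_L − Z_0)/(Z_L + Z_0) = (259 − j558)/(839 − j558)
|Γ| = 615/1010

|Γ| ≈ 0.611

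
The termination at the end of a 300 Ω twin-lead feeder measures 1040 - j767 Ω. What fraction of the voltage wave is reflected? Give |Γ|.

|Γ| ≈ 0.69

Γ = (Z_L − Z_0)/(Z_L + Z_0) = (740 − j767)/(1340 − j767)
|Γ| = 1070/1540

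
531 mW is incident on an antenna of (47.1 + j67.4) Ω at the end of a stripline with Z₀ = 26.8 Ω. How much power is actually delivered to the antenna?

|Γ| = |(20.3 + j67.4)/(73.9 + j67.4)| = 0.704
|Γ|² = 0.495
P_refl = |Γ|²·P_inc = 263 mW, P_del = (1 − |Γ|²)·P_inc = 268 mW

P_delivered ≈ 268 mW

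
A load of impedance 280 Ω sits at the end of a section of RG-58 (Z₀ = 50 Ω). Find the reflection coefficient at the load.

Γ = 0.697

Γ = (Z_L − Z_0)/(Z_L + Z_0) = (280 − 50)/(280 + 50) = 230/330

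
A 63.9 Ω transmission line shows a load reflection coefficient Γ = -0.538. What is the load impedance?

Z_L = Z_0·(1 + Γ)/(1 − Γ) = 63.9·(0.462)/(1.54)

Z_L ≈ 19.2 Ω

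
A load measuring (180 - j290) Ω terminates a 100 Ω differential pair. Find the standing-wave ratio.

VSWR ≈ 6.88

Γ = (Z_L − Z_0)/(Z_L + Z_0) = (80 − j290)/(280 − j290)
|Γ| = 301/403 = 0.746
VSWR = (1 + |Γ|)/(1 − |Γ|) = 1.75/0.254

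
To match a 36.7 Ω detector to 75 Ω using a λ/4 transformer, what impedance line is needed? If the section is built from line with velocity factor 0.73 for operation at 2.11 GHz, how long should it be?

Z_qwt ≈ 52.5 Ω; length ≈ 2.59 cm

Z_qwt = √(Z_0·R_L) = √(75 × 36.7) = √2752
λ = 0.73·c/f = 0.104 m, so l = λ/4 = 0.0259 m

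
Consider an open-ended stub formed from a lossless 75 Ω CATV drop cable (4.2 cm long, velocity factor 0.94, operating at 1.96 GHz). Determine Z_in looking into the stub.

λ = v/f = 0.94·c / 1.96 GHz = 0.144 m
βl = 2π·l/λ = 2π × 0.292 = 105°
tan(βl) = -3.71
For an open-ended stub, Z_in = −jZ_0·cot(βl) = −jZ_0/tan(βl)

Z_in ≈ +j20.2 Ω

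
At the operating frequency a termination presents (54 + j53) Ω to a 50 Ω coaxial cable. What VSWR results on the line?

Γ = (Z_L − Z_0)/(Z_L + Z_0) = (4 + j53)/(104 + j53)
|Γ| = 53.2/117 = 0.455
VSWR = (1 + |Γ|)/(1 − |Γ|) = 1.46/0.545

VSWR ≈ 2.67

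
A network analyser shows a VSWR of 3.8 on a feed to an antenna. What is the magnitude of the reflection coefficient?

|Γ| = (S − 1)/(S + 1) = (3.8 − 1)/(3.8 + 1) = 2.8/4.8

|Γ| ≈ 0.583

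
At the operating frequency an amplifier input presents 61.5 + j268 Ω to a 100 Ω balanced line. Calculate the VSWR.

VSWR ≈ 13.8

Γ = (Z_L − Z_0)/(Z_L + Z_0) = (-38.5 + j268)/(161.5 + j268)
|Γ| = 271/313 = 0.865
VSWR = (1 + |Γ|)/(1 − |Γ|) = 1.87/0.135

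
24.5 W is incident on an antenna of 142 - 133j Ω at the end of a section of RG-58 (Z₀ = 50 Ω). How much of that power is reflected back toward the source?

P_reflected ≈ 11.7 W

|Γ| = |(92 − j133)/(192 − j133)| = 0.692
|Γ|² = 0.479
P_refl = |Γ|²·P_inc = 11.7 W, P_del = (1 − |Γ|²)·P_inc = 12.8 W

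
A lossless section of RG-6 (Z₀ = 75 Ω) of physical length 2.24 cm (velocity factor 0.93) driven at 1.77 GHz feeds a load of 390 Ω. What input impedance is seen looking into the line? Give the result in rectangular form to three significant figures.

Z_in ≈ 23.2 − j56.8 Ω

λ = v/f = 0.93·c / 1.77 GHz = 0.158 m
βl = 2π·l/λ = 2π × 0.142 = 51.2°
tan(βl) = tan(51.2°) = 1.24
Z_in = Z_0·(Z_L + jZ_0·tanβl)/(Z_0 + jZ_L·tanβl)
     = 75·(390 + j93.1)/(75 + j484)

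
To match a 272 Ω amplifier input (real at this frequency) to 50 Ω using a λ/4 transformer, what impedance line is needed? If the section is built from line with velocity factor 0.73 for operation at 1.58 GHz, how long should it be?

Z_qwt = √(Z_0·R_L) = √(50 × 272) = √13600
λ = 0.73·c/f = 0.139 m, so l = λ/4 = 0.0347 m

Z_qwt ≈ 117 Ω; length ≈ 3.47 cm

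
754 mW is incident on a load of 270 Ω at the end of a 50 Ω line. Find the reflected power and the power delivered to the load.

P_reflected ≈ 356 mW; P_delivered ≈ 398 mW

Γ = (270 − 50)/(270 + 50) = 0.688
|Γ|² = 0.473
P_refl = |Γ|²·P_inc = 356 mW, P_del = (1 − |Γ|²)·P_inc = 398 mW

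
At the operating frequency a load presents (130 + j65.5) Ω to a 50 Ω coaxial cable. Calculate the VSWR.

Γ = (Z_L − Z_0)/(Z_L + Z_0) = (80 + j65.5)/(180 + j65.5)
|Γ| = 103/192 = 0.54
VSWR = (1 + |Γ|)/(1 − |Γ|) = 1.54/0.46

VSWR ≈ 3.35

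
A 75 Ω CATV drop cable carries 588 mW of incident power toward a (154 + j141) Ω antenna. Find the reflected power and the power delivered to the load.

P_reflected ≈ 212 mW; P_delivered ≈ 376 mW

|Γ| = |(79 + j141)/(229 + j141)| = 0.601
|Γ|² = 0.361
P_refl = |Γ|²·P_inc = 212 mW, P_del = (1 − |Γ|²)·P_inc = 376 mW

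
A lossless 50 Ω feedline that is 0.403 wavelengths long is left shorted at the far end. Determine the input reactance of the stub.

X_in ≈ -34.9 Ω (capacitive)

βl = 2π × 0.403 = 145°
tan(βl) = -0.698
For a shorted stub, Z_in = jZ_0·tan(βl)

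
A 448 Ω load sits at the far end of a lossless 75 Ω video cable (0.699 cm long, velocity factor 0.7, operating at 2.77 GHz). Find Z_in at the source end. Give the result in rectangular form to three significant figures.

Z_in ≈ 39.3 − j105 Ω

λ = v/f = 0.7·c / 2.77 GHz = 0.0758 m
βl = 2π·l/λ = 2π × 0.0922 = 33.2°
tan(βl) = tan(33.2°) = 0.654
Z_in = Z_0·(Z_L + jZ_0·tanβl)/(Z_0 + jZ_L·tanβl)
     = 75·(448 + j49.1)/(75 + j293)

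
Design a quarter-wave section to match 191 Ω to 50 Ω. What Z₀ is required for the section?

Z_qwt ≈ 97.7 Ω

Z_qwt = √(Z_0·R_L) = √(50 × 191) = √9550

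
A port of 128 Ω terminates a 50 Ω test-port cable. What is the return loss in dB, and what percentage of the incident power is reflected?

Γ = (128 − 50)/(128 + 50) = 0.438
RL = −20·log₁₀(0.438) = 7.17 dB
P_refl/P_inc = |Γ|² = 0.192

RL ≈ 7.17 dB; 19.2% of incident power reflected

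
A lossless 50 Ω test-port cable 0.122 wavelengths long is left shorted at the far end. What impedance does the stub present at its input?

Z_in ≈ +j48.1 Ω

βl = 2π × 0.122 = 43.9°
tan(βl) = 0.963
For a shorted stub, Z_in = jZ_0·tan(βl)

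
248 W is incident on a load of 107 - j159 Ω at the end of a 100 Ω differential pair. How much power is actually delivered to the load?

P_delivered ≈ 156 W

|Γ| = |(7 − j159)/(207 − j159)| = 0.61
|Γ|² = 0.372
P_refl = |Γ|²·P_inc = 92.2 W, P_del = (1 − |Γ|²)·P_inc = 156 W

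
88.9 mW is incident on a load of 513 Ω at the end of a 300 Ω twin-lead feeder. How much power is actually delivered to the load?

P_delivered ≈ 82.8 mW

Γ = (513 − 300)/(513 + 300) = 0.262
|Γ|² = 0.0686
P_refl = |Γ|²·P_inc = 6.1 mW, P_del = (1 − |Γ|²)·P_inc = 82.8 mW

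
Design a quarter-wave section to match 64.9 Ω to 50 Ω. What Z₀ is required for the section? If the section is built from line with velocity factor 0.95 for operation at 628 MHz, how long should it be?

Z_qwt ≈ 57 Ω; length ≈ 11.3 cm

Z_qwt = √(Z_0·R_L) = √(50 × 64.9) = √3245
λ = 0.95·c/f = 0.454 m, so l = λ/4 = 0.113 m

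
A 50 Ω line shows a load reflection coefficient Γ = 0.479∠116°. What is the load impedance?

Z_L = Z_0·(1 + Γ)/(1 − Γ) = 50·(0.79 + j0.431)/(1.21 − j0.431)

Z_L ≈ 23.4 + j26.1 Ω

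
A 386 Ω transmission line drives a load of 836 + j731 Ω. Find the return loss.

RL ≈ 4.4 dB

Γ = (450 + j731)/(1222 + j731), |Γ| = 0.603
RL = −20·log₁₀|Γ| = −20·log₁₀(0.603)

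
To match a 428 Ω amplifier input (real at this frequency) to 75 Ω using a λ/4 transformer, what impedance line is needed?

Z_qwt ≈ 179 Ω

Z_qwt = √(Z_0·R_L) = √(75 × 428) = √32100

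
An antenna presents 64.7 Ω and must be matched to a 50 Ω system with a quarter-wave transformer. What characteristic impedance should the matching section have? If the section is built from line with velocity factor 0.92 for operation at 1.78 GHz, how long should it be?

Z_qwt = √(Z_0·R_L) = √(50 × 64.7) = √3235
λ = 0.92·c/f = 0.155 m, so l = λ/4 = 0.0388 m

Z_qwt ≈ 56.9 Ω; length ≈ 3.88 cm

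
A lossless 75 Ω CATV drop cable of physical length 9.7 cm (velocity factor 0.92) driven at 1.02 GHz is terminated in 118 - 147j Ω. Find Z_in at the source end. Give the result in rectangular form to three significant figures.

λ = v/f = 0.92·c / 1.02 GHz = 0.271 m
βl = 2π·l/λ = 2π × 0.358 = 129°
tan(βl) = tan(129°) = -1.23
Z_in = Z_0·(Z_L + jZ_0·tanβl)/(Z_0 + jZ_L·tanβl)
     = 75·(118 − j239)/(-106 − j145)

Z_in ≈ 51.6 + j98.5 Ω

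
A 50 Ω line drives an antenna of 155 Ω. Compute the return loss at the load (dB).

Γ = (155 − 50)/(155 + 50) = 0.512
RL = −20·log₁₀|Γ| = −20·log₁₀(0.512)

RL ≈ 5.81 dB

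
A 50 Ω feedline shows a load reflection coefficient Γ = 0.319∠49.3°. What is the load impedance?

Z_L = Z_0·(1 + Γ)/(1 − Γ) = 50·(1.21 + j0.242)/(0.792 − j0.242)

Z_L ≈ 65.5 + j35.3 Ω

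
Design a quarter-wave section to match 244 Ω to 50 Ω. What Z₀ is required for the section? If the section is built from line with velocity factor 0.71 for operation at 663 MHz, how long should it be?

Z_qwt = √(Z_0·R_L) = √(50 × 244) = √12200
λ = 0.71·c/f = 0.321 m, so l = λ/4 = 0.0803 m

Z_qwt ≈ 110 Ω; length ≈ 8.03 cm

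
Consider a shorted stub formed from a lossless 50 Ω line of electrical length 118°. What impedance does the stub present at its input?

tan(βl) = -1.88
For a shorted stub, Z_in = jZ_0·tan(βl)

Z_in ≈ −j94 Ω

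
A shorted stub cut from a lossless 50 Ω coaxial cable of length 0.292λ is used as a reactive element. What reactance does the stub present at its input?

X_in ≈ -185 Ω (capacitive)

βl = 2π × 0.292 = 105°
tan(βl) = -3.7
For a shorted stub, Z_in = jZ_0·tan(βl)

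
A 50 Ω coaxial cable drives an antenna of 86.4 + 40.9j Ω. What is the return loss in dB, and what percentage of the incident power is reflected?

RL ≈ 8.3 dB; 14.8% of incident power reflected

Γ = (36.4 + j40.9)/(136.4 + j40.9), |Γ| = 0.384
RL = −20·log₁₀(0.384) = 8.3 dB
P_refl/P_inc = |Γ|² = 0.148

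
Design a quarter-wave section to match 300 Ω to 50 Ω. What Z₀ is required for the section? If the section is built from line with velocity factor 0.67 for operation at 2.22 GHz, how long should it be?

Z_qwt = √(Z_0·R_L) = √(50 × 300) = √15000
λ = 0.67·c/f = 0.0905 m, so l = λ/4 = 0.0226 m

Z_qwt ≈ 122 Ω; length ≈ 2.26 cm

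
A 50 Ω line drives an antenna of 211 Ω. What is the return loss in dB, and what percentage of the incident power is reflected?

Γ = (211 − 50)/(211 + 50) = 0.617
RL = −20·log₁₀(0.617) = 4.2 dB
P_refl/P_inc = |Γ|² = 0.381

RL ≈ 4.2 dB; 38.1% of incident power reflected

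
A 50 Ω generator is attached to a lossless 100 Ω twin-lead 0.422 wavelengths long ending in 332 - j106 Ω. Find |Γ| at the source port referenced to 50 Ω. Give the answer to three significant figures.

βl = 2π × 0.422 = 152°
tan(βl) = -0.534
Z_in = Z_0·(Z_L + jZ_0·tanβl)/(Z_0 + jZ_L·tanβl) = 128 + j156 Ω
Γ_s = (Z_in − Z_s)/(Z_in + Z_s) = (78.2 + j156)/(178 + j156), |Γ_s| = 0.737

|Γ| ≈ 0.737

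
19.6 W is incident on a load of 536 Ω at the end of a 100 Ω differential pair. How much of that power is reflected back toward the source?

P_reflected ≈ 9.21 W

Γ = (536 − 100)/(536 + 100) = 0.686
|Γ|² = 0.47
P_refl = |Γ|²·P_inc = 9.21 W, P_del = (1 − |Γ|²)·P_inc = 10.4 W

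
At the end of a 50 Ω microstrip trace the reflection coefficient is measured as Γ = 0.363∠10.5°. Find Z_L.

Z_L ≈ 104 + j15.8 Ω

Z_L = Z_0·(1 + Γ)/(1 − Γ) = 50·(1.36 + j0.0662)/(0.643 − j0.0662)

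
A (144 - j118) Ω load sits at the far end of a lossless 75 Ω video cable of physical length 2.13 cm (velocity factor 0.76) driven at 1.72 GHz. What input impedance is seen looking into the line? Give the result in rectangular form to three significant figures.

Z_in ≈ 23.5 − j20.2 Ω

λ = v/f = 0.76·c / 1.72 GHz = 0.133 m
βl = 2π·l/λ = 2π × 0.161 = 57.8°
tan(βl) = tan(57.8°) = 1.59
Z_in = Z_0·(Z_L + jZ_0·tanβl)/(Z_0 + jZ_L·tanβl)
     = 75·(144 + j1.31)/(263 + j229)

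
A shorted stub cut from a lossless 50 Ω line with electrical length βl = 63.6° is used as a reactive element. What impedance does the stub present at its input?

tan(βl) = 2.01
For a shorted stub, Z_in = jZ_0·tan(βl)

Z_in ≈ +j101 Ω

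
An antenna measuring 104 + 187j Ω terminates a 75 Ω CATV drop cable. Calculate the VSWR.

VSWR ≈ 6.44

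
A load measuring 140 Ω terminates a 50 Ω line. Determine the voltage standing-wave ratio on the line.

Γ = (140 − 50)/(140 + 50) = 0.474
VSWR = (1 + 0.474)/(1 − 0.474)

VSWR ≈ 2.8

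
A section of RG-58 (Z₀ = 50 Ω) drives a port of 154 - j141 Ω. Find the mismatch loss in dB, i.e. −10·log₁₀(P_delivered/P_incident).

mismatch loss ≈ 3 dB

Γ = (104 − j141)/(204 − j141), |Γ| = 0.707
|Γ|² = 0.499, so P_del/P_inc = 1 − |Γ|² = 0.501
ML = −10·log₁₀(1 − |Γ|²)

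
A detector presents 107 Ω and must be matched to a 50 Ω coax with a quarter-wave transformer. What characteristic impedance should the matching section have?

Z_qwt ≈ 73.1 Ω

Z_qwt = √(Z_0·R_L) = √(50 × 107) = √5350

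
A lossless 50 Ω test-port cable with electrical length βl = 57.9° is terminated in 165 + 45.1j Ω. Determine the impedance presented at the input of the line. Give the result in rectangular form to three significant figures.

Z_in ≈ 21 − j33.1 Ω

tan(βl) = tan(57.9°) = 1.59
Z_in = Z_0·(Z_L + jZ_0·tanβl)/(Z_0 + jZ_L·tanβl)
     = 50·(165 + j125)/(-21.9 + j263)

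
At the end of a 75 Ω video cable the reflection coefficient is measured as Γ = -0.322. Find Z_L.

Z_L ≈ 38.5 Ω

Z_L = Z_0·(1 + Γ)/(1 − Γ) = 75·(0.678)/(1.32)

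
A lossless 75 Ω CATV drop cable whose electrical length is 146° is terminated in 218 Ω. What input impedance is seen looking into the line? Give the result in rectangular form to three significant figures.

Z_in ≈ 65.5 + j77.8 Ω

tan(βl) = tan(146°) = -0.675
Z_in = Z_0·(Z_L + jZ_0·tanβl)/(Z_0 + jZ_L·tanβl)
     = 75·(218 − j50.6)/(75 − j147)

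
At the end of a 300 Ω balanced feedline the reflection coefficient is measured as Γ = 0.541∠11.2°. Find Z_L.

Z_L = Z_0·(1 + Γ)/(1 − Γ) = 300·(1.53 + j0.105)/(0.469 − j0.105)

Z_L ≈ 917 + j273 Ω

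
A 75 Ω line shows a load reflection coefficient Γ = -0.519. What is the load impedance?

Z_L = Z_0·(1 + Γ)/(1 − Γ) = 75·(0.481)/(1.52)

Z_L ≈ 23.7 Ω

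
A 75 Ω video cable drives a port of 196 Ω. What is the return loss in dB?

RL ≈ 7 dB

Γ = (196 − 75)/(196 + 75) = 0.446
RL = −20·log₁₀|Γ| = −20·log₁₀(0.446)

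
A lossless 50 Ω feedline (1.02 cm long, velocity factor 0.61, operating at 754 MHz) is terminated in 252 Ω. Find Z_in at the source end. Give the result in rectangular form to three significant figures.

λ = v/f = 0.61·c / 754 MHz = 0.243 m
βl = 2π·l/λ = 2π × 0.042 = 15.1°
tan(βl) = tan(15.1°) = 0.27
Z_in = Z_0·(Z_L + jZ_0·tanβl)/(Z_0 + jZ_L·tanβl)
     = 50·(252 + j13.5)/(50 + j68.1)

Z_in ≈ 94.7 − j115 Ω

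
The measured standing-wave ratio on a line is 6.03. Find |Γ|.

|Γ| ≈ 0.716

|Γ| = (S − 1)/(S + 1) = (6.03 − 1)/(6.03 + 1) = 5.03/7.03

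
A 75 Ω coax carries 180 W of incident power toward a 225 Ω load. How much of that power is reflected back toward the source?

Γ = (225 − 75)/(225 + 75) = 0.5
|Γ|² = 0.25
P_refl = |Γ|²·P_inc = 45 W, P_del = (1 − |Γ|²)·P_inc = 135 W

P_reflected ≈ 45 W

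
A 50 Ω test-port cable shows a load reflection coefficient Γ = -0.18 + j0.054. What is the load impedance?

Z_L = Z_0·(1 + Γ)/(1 − Γ) = 50·(0.82 + j0.054)/(1.18 − j0.054)

Z_L ≈ 34.6 + j3.87 Ω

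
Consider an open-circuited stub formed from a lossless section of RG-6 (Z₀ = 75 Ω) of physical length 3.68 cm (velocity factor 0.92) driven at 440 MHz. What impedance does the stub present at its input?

Z_in ≈ −j194 Ω

λ = v/f = 0.92·c / 440 MHz = 0.627 m
βl = 2π·l/λ = 2π × 0.0587 = 21.1°
tan(βl) = 0.386
For an open-circuited stub, Z_in = −jZ_0·cot(βl) = −jZ_0/tan(βl)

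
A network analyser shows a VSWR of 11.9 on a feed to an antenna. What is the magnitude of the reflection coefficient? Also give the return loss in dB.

|Γ| ≈ 0.845; return loss ≈ 1.46 dB

|Γ| = (S − 1)/(S + 1) = (11.9 − 1)/(11.9 + 1) = 10.9/12.9
RL = −20·log₁₀|Γ| = −20·log₁₀(0.845)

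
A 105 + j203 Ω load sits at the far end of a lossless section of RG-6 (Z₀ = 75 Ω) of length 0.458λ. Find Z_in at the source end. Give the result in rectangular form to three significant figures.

βl = 2π × 0.458 = 165°
tan(βl) = tan(165°) = -0.27
Z_in = Z_0·(Z_L + jZ_0·tanβl)/(Z_0 + jZ_L·tanβl)
     = 75·(105 + j183)/(130 − j28.4)

Z_in ≈ 35.9 + j113 Ω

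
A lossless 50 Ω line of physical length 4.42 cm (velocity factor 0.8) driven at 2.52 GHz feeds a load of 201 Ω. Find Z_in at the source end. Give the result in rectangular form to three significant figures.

Z_in ≈ 114 + j94 Ω

λ = v/f = 0.8·c / 2.52 GHz = 0.0952 m
βl = 2π·l/λ = 2π × 0.464 = 167°
tan(βl) = tan(167°) = -0.229
Z_in = Z_0·(Z_L + jZ_0·tanβl)/(Z_0 + jZ_L·tanβl)
     = 50·(201 − j11.5)/(50 − j46.1)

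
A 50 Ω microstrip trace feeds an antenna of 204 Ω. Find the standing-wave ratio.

VSWR ≈ 4.08

Γ = (204 − 50)/(204 + 50) = 0.606
VSWR = (1 + 0.606)/(1 − 0.606)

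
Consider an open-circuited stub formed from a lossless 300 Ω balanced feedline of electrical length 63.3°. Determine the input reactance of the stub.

tan(βl) = 1.99
For an open-circuited stub, Z_in = −jZ_0·cot(βl) = −jZ_0/tan(βl)

X_in ≈ -151 Ω (capacitive)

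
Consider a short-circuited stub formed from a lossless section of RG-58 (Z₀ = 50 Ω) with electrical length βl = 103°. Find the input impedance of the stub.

tan(βl) = -4.33
For a short-circuited stub, Z_in = jZ_0·tan(βl)

Z_in ≈ −j217 Ω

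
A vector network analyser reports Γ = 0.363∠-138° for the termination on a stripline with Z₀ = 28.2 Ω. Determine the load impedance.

Z_L ≈ 14.6 − j8.2 Ω

Z_L = Z_0·(1 + Γ)/(1 − Γ) = 28.2·(0.73 − j0.243)/(1.27 + j0.243)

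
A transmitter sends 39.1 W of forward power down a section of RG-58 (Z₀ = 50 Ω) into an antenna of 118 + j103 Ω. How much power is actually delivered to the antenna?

|Γ| = |(68 + j103)/(168 + j103)| = 0.626
|Γ|² = 0.392
P_refl = |Γ|²·P_inc = 15.3 W, P_del = (1 − |Γ|²)·P_inc = 23.8 W

P_delivered ≈ 23.8 W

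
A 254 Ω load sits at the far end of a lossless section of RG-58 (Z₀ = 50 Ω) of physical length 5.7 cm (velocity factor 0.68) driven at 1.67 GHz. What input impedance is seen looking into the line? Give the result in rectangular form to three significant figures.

Z_in ≈ 122 + j122 Ω

λ = v/f = 0.68·c / 1.67 GHz = 0.122 m
βl = 2π·l/λ = 2π × 0.467 = 168°
tan(βl) = tan(168°) = -0.213
Z_in = Z_0·(Z_L + jZ_0·tanβl)/(Z_0 + jZ_L·tanβl)
     = 50·(254 − j10.6)/(50 − j54.1)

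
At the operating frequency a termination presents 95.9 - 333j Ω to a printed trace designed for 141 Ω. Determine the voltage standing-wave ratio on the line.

Γ = (Z_L − Z_0)/(Z_L + Z_0) = (-45.1 − j333)/(236.9 − j333)
|Γ| = 336/409 = 0.822
VSWR = (1 + |Γ|)/(1 − |Γ|) = 1.82/0.178

VSWR ≈ 10.3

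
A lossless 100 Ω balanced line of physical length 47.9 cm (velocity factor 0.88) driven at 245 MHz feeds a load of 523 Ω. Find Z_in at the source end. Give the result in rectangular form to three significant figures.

λ = v/f = 0.88·c / 245 MHz = 1.08 m
βl = 2π·l/λ = 2π × 0.445 = 160°
tan(βl) = tan(160°) = -0.363
Z_in = Z_0·(Z_L + jZ_0·tanβl)/(Z_0 + jZ_L·tanβl)
     = 100·(523 − j36.3)/(100 − j190)

Z_in ≈ 128 + j208 Ω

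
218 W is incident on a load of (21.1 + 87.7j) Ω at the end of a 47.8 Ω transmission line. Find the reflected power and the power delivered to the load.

P_reflected ≈ 147 W; P_delivered ≈ 70.7 W

|Γ| = |(-26.7 + j87.7)/(68.9 + j87.7)| = 0.822
|Γ|² = 0.676
P_refl = |Γ|²·P_inc = 147 W, P_del = (1 − |Γ|²)·P_inc = 70.7 W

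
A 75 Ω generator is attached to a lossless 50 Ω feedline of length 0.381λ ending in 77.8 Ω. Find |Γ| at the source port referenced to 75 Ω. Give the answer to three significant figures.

βl = 2π × 0.381 = 137°
tan(βl) = -0.927
Z_in = Z_0·(Z_L + jZ_0·tanβl)/(Z_0 + jZ_L·tanβl) = 47 + j21.4 Ω
Γ_s = (Z_in − Z_s)/(Z_in + Z_s) = (-28 + j21.4)/(122 + j21.4), |Γ_s| = 0.285

|Γ| ≈ 0.285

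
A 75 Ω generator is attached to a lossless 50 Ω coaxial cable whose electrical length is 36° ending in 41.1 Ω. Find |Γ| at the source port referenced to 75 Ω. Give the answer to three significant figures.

|Γ| ≈ 0.247

tan(βl) = 0.727
Z_in = Z_0·(Z_L + jZ_0·tanβl)/(Z_0 + jZ_L·tanβl) = 46.3 + j8.68 Ω
Γ_s = (Z_in − Z_s)/(Z_in + Z_s) = (-28.7 + j8.68)/(121 + j8.68), |Γ_s| = 0.247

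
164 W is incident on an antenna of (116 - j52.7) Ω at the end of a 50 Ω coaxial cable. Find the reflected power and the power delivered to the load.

P_reflected ≈ 38.6 W; P_delivered ≈ 125 W

|Γ| = |(66 − j52.7)/(166 − j52.7)| = 0.485
|Γ|² = 0.235
P_refl = |Γ|²·P_inc = 38.6 W, P_del = (1 − |Γ|²)·P_inc = 125 W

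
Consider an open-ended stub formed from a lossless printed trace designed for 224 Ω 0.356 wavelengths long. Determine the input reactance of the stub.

βl = 2π × 0.356 = 128°
tan(βl) = -1.27
For an open-ended stub, Z_in = −jZ_0·cot(βl) = −jZ_0/tan(βl)

X_in ≈ 176 Ω (inductive)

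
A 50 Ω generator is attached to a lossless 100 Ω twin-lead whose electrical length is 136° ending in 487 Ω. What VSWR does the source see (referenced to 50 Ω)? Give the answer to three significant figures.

tan(βl) = -0.966
Z_in = Z_0·(Z_L + jZ_0·tanβl)/(Z_0 + jZ_L·tanβl) = 40.7 + j94.9 Ω
Γ_s = (Z_in − Z_s)/(Z_in + Z_s) = (-9.29 + j94.9)/(90.7 + j94.9), |Γ_s| = 0.726
VSWR = (1 + |Γ_s|)/(1 − |Γ_s|)

VSWR ≈ 6.31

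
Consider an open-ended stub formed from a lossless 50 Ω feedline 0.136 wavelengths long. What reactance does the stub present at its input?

X_in ≈ -43.5 Ω (capacitive)

βl = 2π × 0.136 = 49°
tan(βl) = 1.15
For an open-ended stub, Z_in = −jZ_0·cot(βl) = −jZ_0/tan(βl)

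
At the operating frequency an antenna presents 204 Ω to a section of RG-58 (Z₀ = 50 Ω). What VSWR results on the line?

VSWR ≈ 4.08

Γ = (204 − 50)/(204 + 50) = 0.606
VSWR = (1 + 0.606)/(1 − 0.606)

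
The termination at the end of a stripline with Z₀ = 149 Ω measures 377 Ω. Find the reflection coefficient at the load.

Γ = (Z_L − Z_0)/(Z_L + Z_0) = (377 − 149)/(377 + 149) = 228/526

Γ = 0.433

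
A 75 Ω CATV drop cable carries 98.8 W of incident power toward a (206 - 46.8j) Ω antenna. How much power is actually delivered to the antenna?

P_delivered ≈ 75.2 W

|Γ| = |(131 − j46.8)/(281 − j46.8)| = 0.488
|Γ|² = 0.238
P_refl = |Γ|²·P_inc = 23.6 W, P_del = (1 − |Γ|²)·P_inc = 75.2 W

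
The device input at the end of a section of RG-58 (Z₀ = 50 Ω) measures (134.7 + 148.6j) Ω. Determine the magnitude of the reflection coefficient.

Γ = (Z_L − Z_0)/(Z_L + Z_0) = (84.7 + j148.6)/(184.7 + j148.6)
|Γ| = 171/237

|Γ| ≈ 0.722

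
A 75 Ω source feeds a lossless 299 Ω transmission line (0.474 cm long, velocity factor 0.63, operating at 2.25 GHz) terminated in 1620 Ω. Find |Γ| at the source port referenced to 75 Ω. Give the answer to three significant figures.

λ = v/f = 0.63·c / 2.25 GHz = 0.084 m
βl = 2π·l/λ = 2π × 0.0564 = 20.3°
tan(βl) = 0.37
Z_in = Z_0·(Z_L + jZ_0·tanβl)/(Z_0 + jZ_L·tanβl) = 367 − j625 Ω
Γ_s = (Z_in − Z_s)/(Z_in + Z_s) = (292 − j625)/(442 − j625), |Γ_s| = 0.901

|Γ| ≈ 0.901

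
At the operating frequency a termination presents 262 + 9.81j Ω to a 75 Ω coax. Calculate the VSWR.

VSWR ≈ 3.5

Γ = (Z_L − Z_0)/(Z_L + Z_0) = (187 + j9.81)/(337 + j9.81)
|Γ| = 187/337 = 0.555
VSWR = (1 + |Γ|)/(1 − |Γ|) = 1.56/0.445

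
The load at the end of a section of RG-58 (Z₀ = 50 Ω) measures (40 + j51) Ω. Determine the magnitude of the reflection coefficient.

|Γ| ≈ 0.502

Γ = (Z_L − Z_0)/(Z_L + Z_0) = (-10 + j51)/(90 + j51)
|Γ| = 52/103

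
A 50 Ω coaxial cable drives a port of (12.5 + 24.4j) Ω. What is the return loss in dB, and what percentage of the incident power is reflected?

Γ = (-37.5 + j24.4)/(62.5 + j24.4), |Γ| = 0.667
RL = −20·log₁₀(0.667) = 3.52 dB
P_refl/P_inc = |Γ|² = 0.445

RL ≈ 3.52 dB; 44.5% of incident power reflected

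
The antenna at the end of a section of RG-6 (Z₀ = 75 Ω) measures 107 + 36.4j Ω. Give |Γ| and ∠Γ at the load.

Γ ≈ 0.261 ∠ 37.4°

Γ = (Z_L − Z_0)/(Z_L + Z_0) = (32 + j36.4)/(182 + j36.4)
|Γ| = 48.5/186 = 0.261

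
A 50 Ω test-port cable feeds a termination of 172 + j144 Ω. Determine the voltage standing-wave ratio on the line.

Γ = (Z_L − Z_0)/(Z_L + Z_0) = (122 + j144)/(222 + j144)
|Γ| = 189/265 = 0.713
VSWR = (1 + |Γ|)/(1 − |Γ|) = 1.71/0.287

VSWR ≈ 5.97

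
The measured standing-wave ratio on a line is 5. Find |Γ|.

|Γ| = (S − 1)/(S + 1) = (5 − 1)/(5 + 1) = 4/6

|Γ| ≈ 0.667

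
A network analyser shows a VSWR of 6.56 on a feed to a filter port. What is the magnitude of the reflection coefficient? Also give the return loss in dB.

|Γ| = (S − 1)/(S + 1) = (6.56 − 1)/(6.56 + 1) = 5.56/7.56
RL = −20·log₁₀|Γ| = −20·log₁₀(0.735)

|Γ| ≈ 0.735; return loss ≈ 2.67 dB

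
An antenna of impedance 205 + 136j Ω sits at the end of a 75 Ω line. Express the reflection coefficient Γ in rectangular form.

Γ = (Z_L − Z_0)/(Z_L + Z_0) = (130 + j136)/(280 + j136)

Γ ≈ 0.567 + j0.211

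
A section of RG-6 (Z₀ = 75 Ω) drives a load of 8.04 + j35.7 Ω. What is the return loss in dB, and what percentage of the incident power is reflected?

Γ = (-66.96 + j35.7)/(83.04 + j35.7), |Γ| = 0.84
RL = −20·log₁₀(0.84) = 1.52 dB
P_refl/P_inc = |Γ|² = 0.705

RL ≈ 1.52 dB; 70.5% of incident power reflected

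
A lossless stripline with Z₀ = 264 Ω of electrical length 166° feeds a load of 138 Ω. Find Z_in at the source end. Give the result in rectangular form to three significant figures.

tan(βl) = tan(166°) = -0.249
Z_in = Z_0·(Z_L + jZ_0·tanβl)/(Z_0 + jZ_L·tanβl)
     = 264·(138 − j65.8)/(264 − j34.4)

Z_in ≈ 144 − j47 Ω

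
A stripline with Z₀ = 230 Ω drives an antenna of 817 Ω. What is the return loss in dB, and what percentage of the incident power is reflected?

RL ≈ 5.03 dB; 31.4% of incident power reflected

Γ = (817 − 230)/(817 + 230) = 0.561
RL = −20·log₁₀(0.561) = 5.03 dB
P_refl/P_inc = |Γ|² = 0.314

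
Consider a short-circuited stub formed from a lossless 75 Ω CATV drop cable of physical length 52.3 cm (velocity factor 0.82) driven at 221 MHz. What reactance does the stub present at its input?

X_in ≈ -14.4 Ω (capacitive)

λ = v/f = 0.82·c / 221 MHz = 1.11 m
βl = 2π·l/λ = 2π × 0.47 = 169°
tan(βl) = -0.192
For a short-circuited stub, Z_in = jZ_0·tan(βl)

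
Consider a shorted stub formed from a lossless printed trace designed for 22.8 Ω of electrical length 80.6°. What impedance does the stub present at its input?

Z_in ≈ +j138 Ω

tan(βl) = 6.04
For a shorted stub, Z_in = jZ_0·tan(βl)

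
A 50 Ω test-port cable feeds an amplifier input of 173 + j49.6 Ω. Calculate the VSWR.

VSWR ≈ 3.77

Γ = (Z_L − Z_0)/(Z_L + Z_0) = (123 + j49.6)/(223 + j49.6)
|Γ| = 133/228 = 0.581
VSWR = (1 + |Γ|)/(1 − |Γ|) = 1.58/0.419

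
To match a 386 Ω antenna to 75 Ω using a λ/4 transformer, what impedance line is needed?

Z_qwt = √(Z_0·R_L) = √(75 × 386) = √28950

Z_qwt ≈ 170 Ω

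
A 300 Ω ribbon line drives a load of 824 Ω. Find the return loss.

RL ≈ 6.63 dB

Γ = (824 − 300)/(824 + 300) = 0.466
RL = −20·log₁₀|Γ| = −20·log₁₀(0.466)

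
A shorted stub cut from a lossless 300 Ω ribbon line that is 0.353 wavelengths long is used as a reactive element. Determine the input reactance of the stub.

βl = 2π × 0.353 = 127°
tan(βl) = -1.32
For a shorted stub, Z_in = jZ_0·tan(βl)

X_in ≈ -397 Ω (capacitive)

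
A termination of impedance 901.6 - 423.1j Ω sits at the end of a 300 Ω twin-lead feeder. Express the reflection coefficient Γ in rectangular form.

Γ = (Z_L − Z_0)/(Z_L + Z_0) = (601.6 − j423.1)/(1202 − j423.1)

Γ ≈ 0.556 − j0.156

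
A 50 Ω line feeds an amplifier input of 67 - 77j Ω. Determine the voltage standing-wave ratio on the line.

VSWR ≈ 3.58

Γ = (Z_L − Z_0)/(Z_L + Z_0) = (17 − j77)/(117 − j77)
|Γ| = 78.9/140 = 0.563
VSWR = (1 + |Γ|)/(1 − |Γ|) = 1.56/0.437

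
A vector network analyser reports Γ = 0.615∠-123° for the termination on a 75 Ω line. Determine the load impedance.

Z_L = Z_0·(1 + Γ)/(1 − Γ) = 75·(0.665 − j0.516)/(1.33 + j0.516)

Z_L ≈ 22.8 − j37.8 Ω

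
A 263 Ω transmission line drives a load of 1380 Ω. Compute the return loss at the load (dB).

Γ = (1380 − 263)/(1380 + 263) = 0.68
RL = −20·log₁₀|Γ| = −20·log₁₀(0.68)

RL ≈ 3.35 dB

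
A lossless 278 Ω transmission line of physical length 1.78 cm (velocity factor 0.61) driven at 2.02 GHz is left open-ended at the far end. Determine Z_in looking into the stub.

Z_in ≈ −j97.2 Ω

λ = v/f = 0.61·c / 2.02 GHz = 0.0906 m
βl = 2π·l/λ = 2π × 0.196 = 70.7°
tan(βl) = 2.86
For an open-ended stub, Z_in = −jZ_0·cot(βl) = −jZ_0/tan(βl)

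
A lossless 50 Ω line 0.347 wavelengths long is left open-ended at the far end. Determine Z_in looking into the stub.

Z_in ≈ +j34.9 Ω

βl = 2π × 0.347 = 125°
tan(βl) = -1.43
For an open-ended stub, Z_in = −jZ_0·cot(βl) = −jZ_0/tan(βl)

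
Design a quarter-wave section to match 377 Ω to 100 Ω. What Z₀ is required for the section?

Z_qwt ≈ 194 Ω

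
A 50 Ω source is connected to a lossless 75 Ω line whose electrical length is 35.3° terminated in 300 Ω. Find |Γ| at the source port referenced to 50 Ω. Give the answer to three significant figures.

tan(βl) = 0.708
Z_in = Z_0·(Z_L + jZ_0·tanβl)/(Z_0 + jZ_L·tanβl) = 49.9 − j88.3 Ω
Γ_s = (Z_in − Z_s)/(Z_in + Z_s) = (-0.0732 − j88.3)/(99.9 − j88.3), |Γ_s| = 0.662

|Γ| ≈ 0.662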